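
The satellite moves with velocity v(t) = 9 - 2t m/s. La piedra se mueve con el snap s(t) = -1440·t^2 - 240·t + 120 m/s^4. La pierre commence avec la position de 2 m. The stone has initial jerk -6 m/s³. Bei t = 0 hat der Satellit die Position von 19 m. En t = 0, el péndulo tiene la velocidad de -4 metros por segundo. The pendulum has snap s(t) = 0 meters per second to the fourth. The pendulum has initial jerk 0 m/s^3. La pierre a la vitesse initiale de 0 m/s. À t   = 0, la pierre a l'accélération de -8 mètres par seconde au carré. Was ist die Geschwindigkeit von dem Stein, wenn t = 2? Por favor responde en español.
Partiendo del snap s(t) = -1440·t^2 - 240·t + 120, tomamos 3 integrales. Integrando el snap y usando la condición inicial j(0) = -6, obtenemos j(t) = -480·t^3 - 120·t^2 + 120·t - 6. La antiderivada de la sacudida, con a(0) = -8, da la aceleración: a(t) = -120·t^4 - 40·t^3 + 60·t^2 - 6·t - 8. La integral de la aceleración es la velocidad. Usando v(0) = 0, obtenemos v(t) = t·(-24·t^4 - 10·t^3 + 20·t^2 - 3·t - 8). De la ecuación de la velocidad v(t) = t·(-24·t^4 - 10·t^3 + 20·t^2 - 3·t - 8), sustituimos t = 2 para obtener v = -796.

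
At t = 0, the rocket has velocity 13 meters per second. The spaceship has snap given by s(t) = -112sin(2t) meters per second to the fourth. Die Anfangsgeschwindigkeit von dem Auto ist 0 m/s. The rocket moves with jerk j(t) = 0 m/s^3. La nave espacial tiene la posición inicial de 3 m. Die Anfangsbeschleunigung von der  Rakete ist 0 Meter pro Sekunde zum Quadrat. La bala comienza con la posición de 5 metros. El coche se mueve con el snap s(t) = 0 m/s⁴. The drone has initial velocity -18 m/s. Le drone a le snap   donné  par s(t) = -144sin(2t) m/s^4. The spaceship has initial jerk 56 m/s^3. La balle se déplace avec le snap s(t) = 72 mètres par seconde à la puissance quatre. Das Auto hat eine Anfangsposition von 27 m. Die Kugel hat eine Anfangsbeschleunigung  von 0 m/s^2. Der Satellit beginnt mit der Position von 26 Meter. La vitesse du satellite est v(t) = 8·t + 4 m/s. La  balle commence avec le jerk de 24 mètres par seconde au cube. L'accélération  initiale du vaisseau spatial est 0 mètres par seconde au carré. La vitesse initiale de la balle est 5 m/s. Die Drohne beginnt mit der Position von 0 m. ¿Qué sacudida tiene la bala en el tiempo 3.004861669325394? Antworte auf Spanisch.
Para resolver esto, necesitamos tomar 1 integral de nuestra ecuación del snap s(t) = 72. La antiderivada del snap es la sacudida. Usando j(0) = 24, obtenemos j(t) = 72·t + 24. De la ecuación de la sacudida j(t) = 72·t + 24, sustituimos t = 3.004861669325394 para obtener j = 240.350040191428.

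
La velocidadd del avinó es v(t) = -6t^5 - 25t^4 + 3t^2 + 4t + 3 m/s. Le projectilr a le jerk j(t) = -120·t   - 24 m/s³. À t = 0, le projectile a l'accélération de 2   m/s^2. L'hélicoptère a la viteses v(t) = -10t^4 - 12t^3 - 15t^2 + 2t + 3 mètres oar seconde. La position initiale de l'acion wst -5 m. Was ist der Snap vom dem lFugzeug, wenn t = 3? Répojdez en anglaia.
Starting from velocity v(t) = -6·t^5 - 25·t^4 + 3·t^2 + 4·t + 3, we take 3 derivatives. Taking d/dt of v(t), we find a(t) = -30·t^4 - 100·t^3 + 6·t + 4. Differentiating acceleration, we get jerk: j(t) = -120·t^3 - 300·t^2 + 6. Differentiating jerk, we get snap: s(t) = -360·t^2 - 600·t. We have snap s(t) = -360·t^2 - 600·t. Substituting t = 3: s(3) = -5040.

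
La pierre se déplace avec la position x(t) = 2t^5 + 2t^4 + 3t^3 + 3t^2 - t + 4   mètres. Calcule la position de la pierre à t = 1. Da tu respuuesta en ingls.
We have position x(t) = 2·t^5 + 2·t^4 + 3·t^3 + 3·t^2 - t + 4. Substituting t = 1: x(1) = 13.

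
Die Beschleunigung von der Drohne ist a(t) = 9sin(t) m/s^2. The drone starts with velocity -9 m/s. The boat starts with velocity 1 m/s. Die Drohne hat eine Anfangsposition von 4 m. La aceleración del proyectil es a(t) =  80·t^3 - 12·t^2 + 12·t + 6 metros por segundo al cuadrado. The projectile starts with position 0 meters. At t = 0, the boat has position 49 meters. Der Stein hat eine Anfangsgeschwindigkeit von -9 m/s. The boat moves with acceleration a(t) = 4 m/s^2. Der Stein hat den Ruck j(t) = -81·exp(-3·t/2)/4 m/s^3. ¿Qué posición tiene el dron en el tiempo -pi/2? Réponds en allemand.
Ausgehend von der Beschleunigung a(t) = 9·sin(t), nehmen wir 2 Stammfunktionen. Durch Integration von der Beschleunigung und Verwendung der Anfangsbedingung v(0) = -9, erhalten wir v(t) = -9·cos(t). Das Integral von der Geschwindigkeit ist die Position. Mit x(0) = 4 erhalten wir x(t) = 4 - 9·sin(t). Mit x(t) = 4 - 9·sin(t) und Einsetzen von t = -pi/2, finden wir x = 13.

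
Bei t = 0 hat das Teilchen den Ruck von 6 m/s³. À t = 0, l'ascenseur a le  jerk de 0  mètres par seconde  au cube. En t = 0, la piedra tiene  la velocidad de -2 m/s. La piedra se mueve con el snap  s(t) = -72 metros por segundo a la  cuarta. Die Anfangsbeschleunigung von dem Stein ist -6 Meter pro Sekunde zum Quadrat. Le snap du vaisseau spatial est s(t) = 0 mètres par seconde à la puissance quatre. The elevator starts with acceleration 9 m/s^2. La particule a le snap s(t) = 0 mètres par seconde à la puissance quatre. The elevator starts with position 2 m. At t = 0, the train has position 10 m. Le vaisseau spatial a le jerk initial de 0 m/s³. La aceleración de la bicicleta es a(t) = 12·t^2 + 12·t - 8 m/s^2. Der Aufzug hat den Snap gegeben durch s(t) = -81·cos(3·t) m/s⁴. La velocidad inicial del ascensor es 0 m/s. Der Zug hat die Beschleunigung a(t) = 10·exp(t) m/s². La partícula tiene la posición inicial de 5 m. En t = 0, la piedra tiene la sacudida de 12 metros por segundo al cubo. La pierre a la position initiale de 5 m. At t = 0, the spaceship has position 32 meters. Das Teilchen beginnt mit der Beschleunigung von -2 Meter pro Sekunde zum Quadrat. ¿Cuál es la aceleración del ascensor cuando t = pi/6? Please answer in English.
To find the answer, we compute 2 antiderivatives of s(t) = -81·cos(3·t). Finding the integral of s(t) and using j(0) = 0: j(t) = -27·sin(3·t). Taking ∫j(t)dt and applying a(0) = 9, we find a(t) = 9·cos(3·t). From the given acceleration equation a(t) = 9·cos(3·t), we substitute t = pi/6 to get a = 0.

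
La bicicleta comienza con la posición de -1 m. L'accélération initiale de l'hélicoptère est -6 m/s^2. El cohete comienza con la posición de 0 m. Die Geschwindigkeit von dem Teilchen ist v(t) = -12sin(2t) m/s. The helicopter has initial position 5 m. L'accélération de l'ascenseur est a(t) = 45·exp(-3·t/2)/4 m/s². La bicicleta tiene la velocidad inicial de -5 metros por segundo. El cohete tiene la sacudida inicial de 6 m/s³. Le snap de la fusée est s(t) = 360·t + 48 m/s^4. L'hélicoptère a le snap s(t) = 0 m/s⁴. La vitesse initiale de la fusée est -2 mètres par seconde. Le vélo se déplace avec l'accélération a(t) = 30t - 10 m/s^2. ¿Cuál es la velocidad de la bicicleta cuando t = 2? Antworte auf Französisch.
Nous devons trouver la primitive de notre équation de l'accélération a(t) = 30·t - 10 1 fois. L'intégrale de l'accélération, avec v(0) = -5, donne la vitesse: v(t) = 15·t^2 - 10·t - 5. De l'équation de la vitesse v(t) = 15·t^2 - 10·t - 5, nous substituons t = 2 pour obtenir v = 35.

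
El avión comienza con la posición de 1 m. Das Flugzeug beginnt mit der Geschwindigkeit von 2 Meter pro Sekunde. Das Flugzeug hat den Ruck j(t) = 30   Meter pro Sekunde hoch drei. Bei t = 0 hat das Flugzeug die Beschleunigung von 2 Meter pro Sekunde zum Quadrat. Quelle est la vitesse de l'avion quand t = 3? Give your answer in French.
Nous devons intégrer notre équation du jerk j(t) = 30 2 fois. En prenant ∫j(t)dt et en appliquant a(0) = 2, nous trouvons a(t) = 30·t + 2. En prenant ∫a(t)dt et en appliquant v(0) = 2, nous trouvons v(t) = 15·t^2 + 2·t + 2. Nous avons la vitesse v(t) = 15·t^2 + 2·t + 2. En substituant t = 3: v(3) = 143.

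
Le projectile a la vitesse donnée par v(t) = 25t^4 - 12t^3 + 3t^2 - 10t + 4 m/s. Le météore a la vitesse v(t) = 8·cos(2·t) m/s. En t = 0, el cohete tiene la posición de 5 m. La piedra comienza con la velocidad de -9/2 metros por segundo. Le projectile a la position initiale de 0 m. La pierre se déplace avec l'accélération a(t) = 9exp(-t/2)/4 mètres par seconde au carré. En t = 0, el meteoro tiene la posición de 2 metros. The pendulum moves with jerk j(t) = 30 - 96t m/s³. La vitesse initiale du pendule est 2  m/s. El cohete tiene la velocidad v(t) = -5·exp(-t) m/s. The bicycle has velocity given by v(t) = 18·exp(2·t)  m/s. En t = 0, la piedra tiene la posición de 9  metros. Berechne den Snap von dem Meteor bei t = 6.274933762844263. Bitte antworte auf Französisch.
Pour résoudre ceci, nous devons prendre 3 dérivées de notre équation de la vitesse v(t) = 8·cos(2·t). En dérivant la vitesse, nous obtenons l'accélération: a(t) = -16·sin(2·t). La dérivée de l'accélération donne le jerk: j(t) = -32·cos(2·t). En prenant d/dt de j(t), nous trouvons s(t) = 64·sin(2·t). En utilisant s(t) = 64·sin(2·t) et en substituant t = 6.274933762844263, nous trouvons s = -1.05614973266071.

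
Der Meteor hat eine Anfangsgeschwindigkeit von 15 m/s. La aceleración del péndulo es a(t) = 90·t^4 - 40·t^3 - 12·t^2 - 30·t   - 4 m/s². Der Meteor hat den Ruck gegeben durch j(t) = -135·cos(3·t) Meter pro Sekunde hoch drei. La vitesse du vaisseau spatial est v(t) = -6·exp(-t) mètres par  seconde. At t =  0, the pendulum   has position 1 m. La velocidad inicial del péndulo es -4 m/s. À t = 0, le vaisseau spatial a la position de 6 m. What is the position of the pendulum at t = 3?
To solve this, we need to take 2 integrals of our acceleration equation a(t) = 90·t^4 - 40·t^3 - 12·t^2 - 30·t - 4. Integrating acceleration and using the initial condition v(0) = -4, we get v(t) = 18·t^5 - 10·t^4 - 4·t^3 - 15·t^2 - 4·t - 4. Taking ∫v(t)dt and applying x(0) = 1, we find x(t) = 3·t^6 - 2·t^5 - t^4 - 5·t^3 - 2·t^2 - 4·t + 1. From the given position equation x(t) = 3·t^6 - 2·t^5 - t^4 - 5·t^3 - 2·t^2 - 4·t + 1, we substitute t = 3 to get x = 1456.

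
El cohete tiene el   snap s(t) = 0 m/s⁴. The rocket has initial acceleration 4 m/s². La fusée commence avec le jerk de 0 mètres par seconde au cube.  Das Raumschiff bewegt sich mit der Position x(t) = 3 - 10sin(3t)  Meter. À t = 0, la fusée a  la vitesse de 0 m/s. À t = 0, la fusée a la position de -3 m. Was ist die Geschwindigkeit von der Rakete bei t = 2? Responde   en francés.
Nous devons intégrer notre équation du snap s(t) = 0 3 fois. En prenant ∫s(t)dt et en appliquant j(0) = 0, nous trouvons j(t) = 0. En prenant ∫j(t)dt et en appliquant a(0) = 4, nous trouvons a(t) = 4. La primitive de l'accélération est la vitesse. En utilisant v(0) = 0, nous obtenons v(t) = 4·t. De l'équation de la vitesse v(t) = 4·t, nous substituons t = 2 pour obtenir v = 8.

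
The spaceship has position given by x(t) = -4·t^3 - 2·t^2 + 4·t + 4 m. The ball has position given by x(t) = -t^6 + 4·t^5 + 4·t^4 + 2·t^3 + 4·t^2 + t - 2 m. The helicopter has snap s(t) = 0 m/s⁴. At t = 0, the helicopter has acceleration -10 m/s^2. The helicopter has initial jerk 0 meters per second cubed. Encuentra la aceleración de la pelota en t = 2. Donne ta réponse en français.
Nous devons dériver notre équation de la position x(t) = -t^6 + 4·t^5 + 4·t^4 + 2·t^3 + 4·t^2 + t - 2 2 fois. En prenant d/dt de x(t), nous trouvons v(t) = -6·t^5 + 20·t^4 + 16·t^3 + 6·t^2 + 8·t + 1. En prenant d/dt de v(t), nous trouvons a(t) = -30·t^4 + 80·t^3 + 48·t^2 + 12·t + 8. De l'équation de l'accélération a(t) = -30·t^4 + 80·t^3 + 48·t^2 + 12·t + 8, nous substituons t = 2 pour obtenir a = 384.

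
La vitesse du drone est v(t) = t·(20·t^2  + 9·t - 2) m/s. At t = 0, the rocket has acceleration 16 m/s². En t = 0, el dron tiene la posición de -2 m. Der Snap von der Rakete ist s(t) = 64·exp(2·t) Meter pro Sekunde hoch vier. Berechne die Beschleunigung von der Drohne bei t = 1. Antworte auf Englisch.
To solve this, we need to take 1 derivative of our velocity equation v(t) = t·(20·t^2 + 9·t - 2). The derivative of velocity gives acceleration: a(t) = 20·t^2 + t·(40·t + 9) + 9·t - 2. We have acceleration a(t) = 20·t^2 + t·(40·t + 9) + 9·t - 2. Substituting t = 1: a(1) = 76.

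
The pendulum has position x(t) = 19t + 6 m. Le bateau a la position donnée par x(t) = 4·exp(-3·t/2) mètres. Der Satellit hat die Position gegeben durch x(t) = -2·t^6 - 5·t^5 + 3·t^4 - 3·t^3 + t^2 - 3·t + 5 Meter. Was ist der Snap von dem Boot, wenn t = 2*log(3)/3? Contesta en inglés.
To solve this, we need to take 4 derivatives of our position equation x(t) = 4·exp(-3·t/2). The derivative of position gives velocity: v(t) = -6·exp(-3·t/2). The derivative of velocity gives acceleration: a(t) = 9·exp(-3·t/2). The derivative of acceleration gives jerk: j(t) = -27·exp(-3·t/2)/2. Differentiating jerk, we get snap: s(t) = 81·exp(-3·t/2)/4. We have snap s(t) = 81·exp(-3·t/2)/4. Substituting t = 2*log(3)/3: s(2*log(3)/3) = 27/4.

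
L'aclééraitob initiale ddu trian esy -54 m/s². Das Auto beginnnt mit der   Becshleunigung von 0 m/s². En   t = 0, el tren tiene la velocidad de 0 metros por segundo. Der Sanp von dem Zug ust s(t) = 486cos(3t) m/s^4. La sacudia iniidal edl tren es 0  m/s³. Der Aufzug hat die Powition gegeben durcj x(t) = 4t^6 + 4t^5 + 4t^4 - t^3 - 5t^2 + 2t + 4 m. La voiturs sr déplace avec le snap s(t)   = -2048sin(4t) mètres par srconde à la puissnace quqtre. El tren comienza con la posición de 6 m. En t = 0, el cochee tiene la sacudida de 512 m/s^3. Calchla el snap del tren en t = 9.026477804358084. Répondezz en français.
Nous avons le snap s(t) = 486·cos(3·t). En substituant t = 9.026477804358084: s(9.026477804358084) = -178.413508362627.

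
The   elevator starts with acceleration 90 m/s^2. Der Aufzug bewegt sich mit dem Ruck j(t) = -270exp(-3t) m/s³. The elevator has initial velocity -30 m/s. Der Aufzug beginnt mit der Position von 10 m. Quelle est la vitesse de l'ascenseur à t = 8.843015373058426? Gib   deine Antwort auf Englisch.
We must find the integral of our jerk equation j(t) = -270·exp(-3·t) 2 times. The antiderivative of jerk is acceleration. Using a(0) = 90, we get a(t) = 90·exp(-3·t). The integral of acceleration, with v(0) = -30, gives velocity: v(t) = -30·exp(-3·t). Using v(t) = -30·exp(-3·t) and substituting t = 8.843015373058426, we find v = -9.03031531497721E-11.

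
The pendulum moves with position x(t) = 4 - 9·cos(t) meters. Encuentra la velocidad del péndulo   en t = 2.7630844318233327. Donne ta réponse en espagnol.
Partiendo de la posición x(t) = 4 - 9·cos(t), tomamos 1 derivada. La derivada de la posición da la velocidad: v(t) = 9·sin(t). Tenemos la velocidad v(t) = 9·sin(t). Sustituyendo t = 2.7630844318233327: v(2.7630844318233327) = 3.32581225962282.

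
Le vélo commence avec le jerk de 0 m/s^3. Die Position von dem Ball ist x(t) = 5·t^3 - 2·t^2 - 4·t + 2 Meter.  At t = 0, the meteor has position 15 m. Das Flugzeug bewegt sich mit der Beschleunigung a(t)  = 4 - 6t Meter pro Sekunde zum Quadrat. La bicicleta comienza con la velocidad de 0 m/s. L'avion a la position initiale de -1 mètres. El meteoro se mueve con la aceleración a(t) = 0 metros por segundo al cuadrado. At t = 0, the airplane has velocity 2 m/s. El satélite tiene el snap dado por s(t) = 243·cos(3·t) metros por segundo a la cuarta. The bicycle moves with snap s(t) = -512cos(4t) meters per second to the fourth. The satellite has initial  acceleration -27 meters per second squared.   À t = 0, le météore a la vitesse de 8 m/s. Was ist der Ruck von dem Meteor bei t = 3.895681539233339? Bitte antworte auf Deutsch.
Ausgehend von der Beschleunigung a(t) = 0, nehmen wir 1 Ableitung. Durch Ableiten von der Beschleunigung erhalten wir den Ruck: j(t) = 0. Aus der Gleichung für den Ruck j(t) = 0, setzen wir t = 3.895681539233339 ein und erhalten j = 0.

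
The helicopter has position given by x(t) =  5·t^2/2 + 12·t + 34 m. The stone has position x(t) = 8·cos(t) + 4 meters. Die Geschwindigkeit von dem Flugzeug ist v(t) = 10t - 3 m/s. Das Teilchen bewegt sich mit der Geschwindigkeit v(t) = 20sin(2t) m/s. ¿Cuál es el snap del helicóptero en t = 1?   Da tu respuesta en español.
Debemos derivar nuestra ecuación de la posición x(t) = 5·t^2/2 + 12·t + 34 4 veces. Tomando d/dt de x(t), encontramos v(t) = 5·t + 12. La derivada de la velocidad da la aceleración: a(t) = 5. La derivada de la aceleración da la sacudida: j(t) = 0. Tomando d/dt de j(t), encontramos s(t) = 0. Tenemos el snap s(t) = 0. Sustituyendo t = 1: s(1) = 0.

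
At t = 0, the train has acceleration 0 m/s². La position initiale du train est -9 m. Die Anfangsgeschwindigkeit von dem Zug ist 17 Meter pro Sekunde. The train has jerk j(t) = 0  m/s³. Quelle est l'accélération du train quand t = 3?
Nous devons trouver l'intégrale de notre équation du jerk j(t) = 0 1 fois. La primitive du jerk, avec a(0) = 0, donne l'accélération: a(t) = 0. Nous avons l'accélération a(t) = 0. En substituant t = 3: a(3) = 0.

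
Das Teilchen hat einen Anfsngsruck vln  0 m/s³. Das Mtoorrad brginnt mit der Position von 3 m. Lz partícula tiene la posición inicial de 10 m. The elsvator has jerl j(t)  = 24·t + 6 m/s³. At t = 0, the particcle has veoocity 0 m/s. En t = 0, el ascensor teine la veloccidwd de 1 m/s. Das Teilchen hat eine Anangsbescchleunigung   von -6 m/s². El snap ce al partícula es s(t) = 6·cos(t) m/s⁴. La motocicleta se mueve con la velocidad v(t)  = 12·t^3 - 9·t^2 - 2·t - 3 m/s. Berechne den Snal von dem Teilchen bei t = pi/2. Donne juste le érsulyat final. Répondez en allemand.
Die Antwort ist 0.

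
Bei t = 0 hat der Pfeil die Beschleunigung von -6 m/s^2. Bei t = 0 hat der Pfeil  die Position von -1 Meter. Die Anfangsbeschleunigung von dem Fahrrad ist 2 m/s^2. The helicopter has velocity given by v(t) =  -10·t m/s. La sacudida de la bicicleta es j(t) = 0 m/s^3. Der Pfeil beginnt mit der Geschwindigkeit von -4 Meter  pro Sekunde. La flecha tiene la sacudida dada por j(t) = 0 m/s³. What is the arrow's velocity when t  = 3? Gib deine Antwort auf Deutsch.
Wir müssen unsere Gleichung für den Ruck j(t) = 0 2-mal integrieren. Das Integral von dem Ruck, mit a(0) = -6, ergibt die Beschleunigung: a(t) = -6. Das Integral von der Beschleunigung ist die Geschwindigkeit. Mit v(0) = -4 erhalten wir v(t) = -6·t - 4. Mit v(t) = -6·t - 4 und Einsetzen von t = 3, finden wir v = -22.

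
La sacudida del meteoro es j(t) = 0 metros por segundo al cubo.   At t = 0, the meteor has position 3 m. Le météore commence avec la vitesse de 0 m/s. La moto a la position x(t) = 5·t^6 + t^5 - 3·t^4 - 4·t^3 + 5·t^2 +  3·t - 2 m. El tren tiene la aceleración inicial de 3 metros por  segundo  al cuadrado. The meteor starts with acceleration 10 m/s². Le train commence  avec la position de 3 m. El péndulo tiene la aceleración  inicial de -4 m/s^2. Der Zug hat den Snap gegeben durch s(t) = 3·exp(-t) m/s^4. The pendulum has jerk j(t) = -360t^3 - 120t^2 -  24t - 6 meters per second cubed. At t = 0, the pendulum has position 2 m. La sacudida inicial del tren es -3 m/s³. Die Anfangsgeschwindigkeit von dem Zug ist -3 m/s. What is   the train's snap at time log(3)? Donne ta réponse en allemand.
Wir haben den Snap s(t) = 3·exp(-t). Durch Einsetzen von t = log(3): s(log(3)) = 1.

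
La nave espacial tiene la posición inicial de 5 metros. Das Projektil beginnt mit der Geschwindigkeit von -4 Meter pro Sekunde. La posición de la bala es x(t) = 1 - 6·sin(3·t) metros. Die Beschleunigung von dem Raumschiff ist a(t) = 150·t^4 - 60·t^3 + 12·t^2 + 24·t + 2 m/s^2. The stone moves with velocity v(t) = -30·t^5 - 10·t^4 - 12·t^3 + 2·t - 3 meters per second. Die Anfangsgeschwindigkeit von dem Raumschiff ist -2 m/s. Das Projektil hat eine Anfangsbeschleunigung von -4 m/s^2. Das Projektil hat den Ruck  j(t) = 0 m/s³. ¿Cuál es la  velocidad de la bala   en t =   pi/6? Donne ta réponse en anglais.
We must differentiate our position equation x(t) = 1 - 6·sin(3·t) 1 time. Taking d/dt of x(t), we find v(t) = -18·cos(3·t). Using v(t) = -18·cos(3·t) and substituting t = pi/6, we find v = 0.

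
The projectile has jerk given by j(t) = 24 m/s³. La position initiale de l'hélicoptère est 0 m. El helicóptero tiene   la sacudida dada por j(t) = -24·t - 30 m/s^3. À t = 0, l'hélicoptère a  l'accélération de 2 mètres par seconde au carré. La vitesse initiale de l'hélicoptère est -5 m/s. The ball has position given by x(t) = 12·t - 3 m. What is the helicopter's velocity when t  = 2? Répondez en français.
En partant du jerk j(t) = -24·t - 30, nous prenons 2 intégrales. En prenant ∫j(t)dt et en appliquant a(0) = 2, nous trouvons a(t) = -12·t^2 - 30·t + 2. L'intégrale de l'accélération, avec v(0) = -5, donne la vitesse: v(t) = -4·t^3 - 15·t^2 + 2·t - 5. Nous avons la vitesse v(t) = -4·t^3 - 15·t^2 + 2·t - 5. En substituant t = 2: v(2) = -93.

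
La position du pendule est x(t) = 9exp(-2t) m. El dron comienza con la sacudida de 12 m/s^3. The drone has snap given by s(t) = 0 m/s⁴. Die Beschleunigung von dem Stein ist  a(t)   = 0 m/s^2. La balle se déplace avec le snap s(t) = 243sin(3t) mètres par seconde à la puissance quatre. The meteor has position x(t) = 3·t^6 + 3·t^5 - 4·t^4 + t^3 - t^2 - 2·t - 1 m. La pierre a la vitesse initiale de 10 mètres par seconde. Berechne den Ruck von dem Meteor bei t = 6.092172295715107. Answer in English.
We must differentiate our position equation x(t) = 3·t^6 + 3·t^5 - 4·t^4 + t^3 - t^2 - 2·t - 1 3 times. Taking d/dt of x(t), we find v(t) = 18·t^5 + 15·t^4 - 16·t^3 + 3·t^2 - 2·t - 2. The derivative of velocity gives acceleration: a(t) = 90·t^4 + 60·t^3 - 48·t^2 + 6·t - 2. Taking d/dt of a(t), we find j(t) = 360·t^3 + 180·t^2 - 96·t + 6. We have jerk j(t) = 360·t^3 + 180·t^2 - 96·t + 6. Substituting t = 6.092172295715107: j(6.092172295715107) = 87500.7659571352.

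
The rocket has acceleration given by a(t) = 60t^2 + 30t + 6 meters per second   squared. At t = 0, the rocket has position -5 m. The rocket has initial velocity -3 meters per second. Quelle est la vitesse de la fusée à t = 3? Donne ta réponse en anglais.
Starting from acceleration a(t) = 60·t^2 + 30·t + 6, we take 1 antiderivative. Finding the integral of a(t) and using v(0) = -3: v(t) = 20·t^3 + 15·t^2 + 6·t - 3. We have velocity v(t) = 20·t^3 + 15·t^2 + 6·t - 3. Substituting t = 3: v(3) = 690.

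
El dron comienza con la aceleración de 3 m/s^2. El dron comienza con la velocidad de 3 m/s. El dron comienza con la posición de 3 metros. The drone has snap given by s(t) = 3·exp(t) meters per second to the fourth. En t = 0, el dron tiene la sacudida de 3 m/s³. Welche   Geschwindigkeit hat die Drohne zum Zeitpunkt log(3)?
Wir müssen unsere Gleichung für den Snap s(t) = 3·exp(t) 3-mal integrieren. Mit ∫s(t)dt und Anwendung von j(0) = 3, finden wir j(t) = 3·exp(t). Mit ∫j(t)dt und Anwendung von a(0) = 3, finden wir a(t) = 3·exp(t). Mit ∫a(t)dt und Anwendung von v(0) = 3, finden wir v(t) = 3·exp(t). Wir haben die Geschwindigkeit v(t) = 3·exp(t). Durch Einsetzen von t = log(3): v(log(3)) = 9.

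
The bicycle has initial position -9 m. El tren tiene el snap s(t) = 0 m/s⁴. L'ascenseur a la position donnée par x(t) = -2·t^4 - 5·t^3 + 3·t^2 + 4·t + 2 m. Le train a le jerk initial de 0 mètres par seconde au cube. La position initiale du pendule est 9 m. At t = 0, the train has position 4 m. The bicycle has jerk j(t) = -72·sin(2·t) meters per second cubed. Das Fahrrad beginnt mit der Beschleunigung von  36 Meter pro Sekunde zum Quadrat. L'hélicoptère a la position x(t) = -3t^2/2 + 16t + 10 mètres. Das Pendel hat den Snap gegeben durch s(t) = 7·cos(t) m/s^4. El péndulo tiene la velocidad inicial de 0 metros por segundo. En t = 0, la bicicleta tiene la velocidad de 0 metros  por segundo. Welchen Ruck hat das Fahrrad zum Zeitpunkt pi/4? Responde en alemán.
Wir haben den Ruck j(t) = -72·sin(2·t). Durch Einsetzen von t = pi/4: j(pi/4) = -72.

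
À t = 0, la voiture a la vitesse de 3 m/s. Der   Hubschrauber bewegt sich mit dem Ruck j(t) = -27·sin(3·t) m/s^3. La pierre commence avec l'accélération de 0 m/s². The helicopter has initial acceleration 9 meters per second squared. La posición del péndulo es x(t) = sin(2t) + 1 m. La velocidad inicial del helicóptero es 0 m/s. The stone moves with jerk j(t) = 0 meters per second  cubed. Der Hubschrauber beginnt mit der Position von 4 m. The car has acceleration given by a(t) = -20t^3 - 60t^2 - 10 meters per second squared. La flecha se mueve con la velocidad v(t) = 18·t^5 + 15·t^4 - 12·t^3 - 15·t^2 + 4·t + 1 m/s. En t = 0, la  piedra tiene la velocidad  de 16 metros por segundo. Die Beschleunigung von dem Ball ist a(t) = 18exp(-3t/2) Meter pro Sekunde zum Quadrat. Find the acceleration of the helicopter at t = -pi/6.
We need to integrate our jerk equation j(t) = -27·sin(3·t) 1 time. Integrating jerk and using the initial condition a(0) = 9, we get a(t) = 9·cos(3·t). From the given acceleration equation a(t) = 9·cos(3·t), we substitute t = -pi/6 to get a = 0.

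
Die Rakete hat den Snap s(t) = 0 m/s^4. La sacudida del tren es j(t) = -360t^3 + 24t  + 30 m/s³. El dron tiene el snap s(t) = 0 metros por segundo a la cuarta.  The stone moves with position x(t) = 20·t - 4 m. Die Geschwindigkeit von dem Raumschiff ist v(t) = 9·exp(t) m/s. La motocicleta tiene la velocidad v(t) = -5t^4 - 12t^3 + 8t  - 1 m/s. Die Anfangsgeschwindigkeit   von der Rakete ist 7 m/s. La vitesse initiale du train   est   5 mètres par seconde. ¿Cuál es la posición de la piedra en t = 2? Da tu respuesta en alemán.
Wir haben die Position x(t) = 20·t - 4. Durch Einsetzen von t = 2: x(2) = 36.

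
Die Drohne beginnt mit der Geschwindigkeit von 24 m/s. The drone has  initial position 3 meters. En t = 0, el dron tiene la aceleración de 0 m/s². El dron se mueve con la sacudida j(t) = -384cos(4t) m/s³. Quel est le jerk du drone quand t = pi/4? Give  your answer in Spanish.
Tenemos la sacudida j(t) = -384·cos(4·t). Sustituyendo t = pi/4: j(pi/4) = 384.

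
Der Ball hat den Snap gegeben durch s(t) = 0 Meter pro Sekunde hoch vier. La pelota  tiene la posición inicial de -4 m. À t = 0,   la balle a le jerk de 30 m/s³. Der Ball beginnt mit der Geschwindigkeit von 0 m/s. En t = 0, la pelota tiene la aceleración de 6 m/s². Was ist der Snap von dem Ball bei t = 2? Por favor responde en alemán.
Wir haben den Snap s(t) = 0. Durch Einsetzen von t = 2: s(2) = 0.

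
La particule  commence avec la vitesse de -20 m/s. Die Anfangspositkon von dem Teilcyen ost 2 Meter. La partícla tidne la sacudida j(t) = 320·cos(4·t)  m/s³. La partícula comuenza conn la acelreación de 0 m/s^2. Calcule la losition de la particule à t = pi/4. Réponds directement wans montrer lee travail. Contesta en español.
En t = pi/4, x = 2.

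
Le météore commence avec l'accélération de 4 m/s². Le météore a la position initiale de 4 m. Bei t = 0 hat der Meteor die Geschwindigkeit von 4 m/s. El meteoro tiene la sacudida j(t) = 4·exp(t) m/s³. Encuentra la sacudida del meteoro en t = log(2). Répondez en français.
En utilisant j(t) = 4·exp(t) et en substituant t = log(2), nous trouvons j = 8.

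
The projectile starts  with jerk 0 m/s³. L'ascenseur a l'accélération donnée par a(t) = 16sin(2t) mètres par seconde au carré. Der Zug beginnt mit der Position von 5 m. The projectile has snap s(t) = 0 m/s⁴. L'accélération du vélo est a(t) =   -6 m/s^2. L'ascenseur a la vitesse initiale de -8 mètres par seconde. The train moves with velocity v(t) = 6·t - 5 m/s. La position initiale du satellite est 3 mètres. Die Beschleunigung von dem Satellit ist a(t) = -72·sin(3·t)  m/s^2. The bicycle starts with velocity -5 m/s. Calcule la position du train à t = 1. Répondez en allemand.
Wir müssen unsere Gleichung für die Geschwindigkeit v(t) = 6·t - 5 1-mal integrieren. Das Integral von der Geschwindigkeit ist die Position. Mit x(0) = 5 erhalten wir x(t) = 3·t^2 - 5·t + 5. Wir haben die Position x(t) = 3·t^2 - 5·t + 5. Durch Einsetzen von t = 1: x(1) = 3.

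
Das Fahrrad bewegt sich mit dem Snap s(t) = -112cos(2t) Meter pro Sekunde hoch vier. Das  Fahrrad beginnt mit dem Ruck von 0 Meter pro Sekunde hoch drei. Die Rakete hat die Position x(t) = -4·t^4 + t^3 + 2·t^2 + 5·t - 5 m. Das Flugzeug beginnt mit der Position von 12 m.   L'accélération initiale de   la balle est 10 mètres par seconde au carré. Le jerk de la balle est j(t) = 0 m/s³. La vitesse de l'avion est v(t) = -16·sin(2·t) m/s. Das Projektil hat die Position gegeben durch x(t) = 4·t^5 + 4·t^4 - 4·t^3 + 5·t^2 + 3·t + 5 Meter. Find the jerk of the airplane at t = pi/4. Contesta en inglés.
Starting from velocity v(t) = -16·sin(2·t), we take 2 derivatives. The derivative of velocity gives acceleration: a(t) = -32·cos(2·t). Differentiating acceleration, we get jerk: j(t) = 64·sin(2·t). From the given jerk equation j(t) = 64·sin(2·t), we substitute t = pi/4 to get j = 64.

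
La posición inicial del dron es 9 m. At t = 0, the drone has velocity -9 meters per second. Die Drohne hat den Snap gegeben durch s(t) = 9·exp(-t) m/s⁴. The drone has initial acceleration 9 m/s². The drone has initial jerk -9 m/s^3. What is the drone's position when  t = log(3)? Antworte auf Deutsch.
Um dies zu lösen, müssen wir 4 Stammfunktionen unserer Gleichung für den Snap s(t) = 9·exp(-t) finden. Durch Integration von dem Snap und Verwendung der Anfangsbedingung j(0) = -9, erhalten wir j(t) = -9·exp(-t). Die Stammfunktion von dem Ruck, mit a(0) = 9, ergibt die Beschleunigung: a(t) = 9·exp(-t). Die Stammfunktion von der Beschleunigung ist die Geschwindigkeit. Mit v(0) = -9 erhalten wir v(t) = -9·exp(-t). Mit ∫v(t)dt und Anwendung von x(0) = 9, finden wir x(t) = 9·exp(-t). Aus der Gleichung für die Position x(t) = 9·exp(-t), setzen wir t = log(3) ein und erhalten x = 3.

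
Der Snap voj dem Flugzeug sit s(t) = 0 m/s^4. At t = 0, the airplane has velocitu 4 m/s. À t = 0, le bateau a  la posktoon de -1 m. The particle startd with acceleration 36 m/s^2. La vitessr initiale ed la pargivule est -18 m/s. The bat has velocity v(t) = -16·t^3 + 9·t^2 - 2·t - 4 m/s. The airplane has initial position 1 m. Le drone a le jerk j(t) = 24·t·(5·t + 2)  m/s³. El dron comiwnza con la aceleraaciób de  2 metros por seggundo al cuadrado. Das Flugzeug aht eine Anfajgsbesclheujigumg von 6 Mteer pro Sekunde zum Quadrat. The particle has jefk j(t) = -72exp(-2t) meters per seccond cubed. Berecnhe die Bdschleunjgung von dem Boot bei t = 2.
Ausgehend von der Geschwindigkeit v(t) = -16·t^3 + 9·t^2 - 2·t - 4, nehmen wir 1 Ableitung. Mit d/dt von v(t) finden wir a(t) = -48·t^2 + 18·t - 2. Wir haben die Beschleunigung a(t) = -48·t^2 + 18·t - 2. Durch Einsetzen von t = 2: a(2) = -158.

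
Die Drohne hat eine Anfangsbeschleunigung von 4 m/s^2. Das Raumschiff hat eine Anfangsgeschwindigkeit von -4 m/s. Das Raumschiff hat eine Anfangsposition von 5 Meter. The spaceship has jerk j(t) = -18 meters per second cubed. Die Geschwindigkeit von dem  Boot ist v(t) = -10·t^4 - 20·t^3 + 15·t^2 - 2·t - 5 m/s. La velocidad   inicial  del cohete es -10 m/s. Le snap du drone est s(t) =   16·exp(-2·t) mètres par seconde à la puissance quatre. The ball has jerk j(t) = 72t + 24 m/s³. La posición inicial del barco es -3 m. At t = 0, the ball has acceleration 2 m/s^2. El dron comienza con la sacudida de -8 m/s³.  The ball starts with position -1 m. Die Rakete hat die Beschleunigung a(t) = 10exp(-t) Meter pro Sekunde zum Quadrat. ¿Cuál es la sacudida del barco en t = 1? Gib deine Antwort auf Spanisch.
Debemos derivar nuestra ecuación de la velocidad v(t) = -10·t^4 - 20·t^3 + 15·t^2 - 2·t - 5 2 veces. La derivada de la velocidad da la aceleración: a(t) = -40·t^3 - 60·t^2 + 30·t - 2. Derivando la aceleración, obtenemos la sacudida: j(t) = -120·t^2 - 120·t + 30. Usando j(t) = -120·t^2 - 120·t + 30 y sustituyendo t = 1, encontramos j = -210.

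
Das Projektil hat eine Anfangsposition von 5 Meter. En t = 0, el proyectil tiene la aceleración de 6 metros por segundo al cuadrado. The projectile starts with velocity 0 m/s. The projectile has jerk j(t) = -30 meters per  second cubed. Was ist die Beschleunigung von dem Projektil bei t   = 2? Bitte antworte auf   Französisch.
Nous devons trouver l'intégrale de notre équation du jerk j(t) = -30 1 fois. En prenant ∫j(t)dt et en appliquant a(0) = 6, nous trouvons a(t) = 6 - 30·t. Nous avons l'accélération a(t) = 6 - 30·t. En substituant t = 2: a(2) = -54.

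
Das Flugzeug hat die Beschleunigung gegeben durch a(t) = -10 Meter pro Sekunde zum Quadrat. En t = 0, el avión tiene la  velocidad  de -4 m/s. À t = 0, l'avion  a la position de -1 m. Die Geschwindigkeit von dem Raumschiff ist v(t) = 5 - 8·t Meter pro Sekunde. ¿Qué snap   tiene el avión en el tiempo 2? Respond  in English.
To solve this, we need to take 2 derivatives of our acceleration equation a(t) = -10. The derivative of acceleration gives jerk: j(t) = 0. The derivative of jerk gives snap: s(t) = 0. We have snap s(t) = 0. Substituting t = 2: s(2) = 0.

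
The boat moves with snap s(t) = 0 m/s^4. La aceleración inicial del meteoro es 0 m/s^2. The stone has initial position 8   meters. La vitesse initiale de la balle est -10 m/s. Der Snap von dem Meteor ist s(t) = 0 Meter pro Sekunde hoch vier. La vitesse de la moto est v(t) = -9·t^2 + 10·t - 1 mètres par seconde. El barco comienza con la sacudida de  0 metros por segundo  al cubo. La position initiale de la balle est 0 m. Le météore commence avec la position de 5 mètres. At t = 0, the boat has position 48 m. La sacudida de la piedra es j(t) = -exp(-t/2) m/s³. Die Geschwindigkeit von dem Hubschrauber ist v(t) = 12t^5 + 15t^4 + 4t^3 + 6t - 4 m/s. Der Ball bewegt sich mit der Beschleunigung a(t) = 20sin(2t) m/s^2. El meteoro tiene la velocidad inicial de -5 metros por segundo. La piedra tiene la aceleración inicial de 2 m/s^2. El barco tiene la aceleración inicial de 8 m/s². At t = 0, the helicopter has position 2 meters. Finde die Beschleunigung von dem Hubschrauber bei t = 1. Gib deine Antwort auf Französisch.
Nous devons dériver notre équation de la vitesse v(t) = 12·t^5 + 15·t^4 + 4·t^3 + 6·t - 4 1 fois. La dérivée de la vitesse donne l'accélération: a(t) = 60·t^4 + 60·t^3 + 12·t^2 + 6. En utilisant a(t) = 60·t^4 + 60·t^3 + 12·t^2 + 6 et en substituant t = 1, nous trouvons a = 138.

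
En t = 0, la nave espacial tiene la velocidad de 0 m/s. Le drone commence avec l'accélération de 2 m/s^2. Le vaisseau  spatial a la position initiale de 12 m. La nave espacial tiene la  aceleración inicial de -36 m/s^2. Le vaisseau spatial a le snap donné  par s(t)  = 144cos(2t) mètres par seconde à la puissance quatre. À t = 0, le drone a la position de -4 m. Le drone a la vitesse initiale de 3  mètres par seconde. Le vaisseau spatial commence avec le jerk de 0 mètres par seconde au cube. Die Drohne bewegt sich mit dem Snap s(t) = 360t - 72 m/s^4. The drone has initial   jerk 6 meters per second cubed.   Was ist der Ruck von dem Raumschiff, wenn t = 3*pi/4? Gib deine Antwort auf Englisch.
We must find the integral of our snap equation s(t) = 144·cos(2·t) 1 time. Finding the antiderivative of s(t) and using j(0) = 0: j(t) = 72·sin(2·t). From the given jerk equation j(t) = 72·sin(2·t), we substitute t = 3*pi/4 to get j = -72.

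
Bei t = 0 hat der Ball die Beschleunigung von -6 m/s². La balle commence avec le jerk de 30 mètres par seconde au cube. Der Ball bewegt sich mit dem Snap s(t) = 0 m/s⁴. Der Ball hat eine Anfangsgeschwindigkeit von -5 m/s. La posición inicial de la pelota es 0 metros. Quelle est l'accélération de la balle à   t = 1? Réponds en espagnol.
Necesitamos integrar nuestra ecuación del snap s(t) = 0 2 veces. La integral del snap es la sacudida. Usando j(0) = 30, obtenemos j(t) = 30. La antiderivada de la sacudida, con a(0) = -6, da la aceleración: a(t) = 30·t - 6. Usando a(t) = 30·t - 6 y sustituyendo t = 1, encontramos a = 24.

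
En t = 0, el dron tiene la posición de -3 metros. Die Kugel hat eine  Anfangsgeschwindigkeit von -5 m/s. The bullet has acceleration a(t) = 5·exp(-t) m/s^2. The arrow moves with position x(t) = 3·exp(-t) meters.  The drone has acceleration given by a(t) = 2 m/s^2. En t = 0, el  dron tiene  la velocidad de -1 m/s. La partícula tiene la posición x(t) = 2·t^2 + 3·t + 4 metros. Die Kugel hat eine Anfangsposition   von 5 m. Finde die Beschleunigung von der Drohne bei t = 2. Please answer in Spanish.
Tenemos la aceleración a(t) = 2. Sustituyendo t = 2: a(2) = 2.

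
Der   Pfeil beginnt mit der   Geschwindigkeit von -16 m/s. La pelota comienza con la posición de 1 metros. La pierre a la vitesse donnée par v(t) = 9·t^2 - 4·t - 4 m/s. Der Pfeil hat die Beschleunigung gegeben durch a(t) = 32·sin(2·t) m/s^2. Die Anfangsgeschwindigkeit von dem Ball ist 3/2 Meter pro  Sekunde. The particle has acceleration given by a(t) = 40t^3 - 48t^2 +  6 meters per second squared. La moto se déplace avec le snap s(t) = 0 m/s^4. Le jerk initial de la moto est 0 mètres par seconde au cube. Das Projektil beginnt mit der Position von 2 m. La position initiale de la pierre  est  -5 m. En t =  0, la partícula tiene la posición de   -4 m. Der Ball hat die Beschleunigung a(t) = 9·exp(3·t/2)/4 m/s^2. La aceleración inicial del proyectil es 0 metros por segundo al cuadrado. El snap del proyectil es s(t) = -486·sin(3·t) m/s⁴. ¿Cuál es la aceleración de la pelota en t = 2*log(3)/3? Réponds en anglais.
From the given acceleration equation a(t) = 9·exp(3·t/2)/4, we substitute t = 2*log(3)/3 to get a = 27/4.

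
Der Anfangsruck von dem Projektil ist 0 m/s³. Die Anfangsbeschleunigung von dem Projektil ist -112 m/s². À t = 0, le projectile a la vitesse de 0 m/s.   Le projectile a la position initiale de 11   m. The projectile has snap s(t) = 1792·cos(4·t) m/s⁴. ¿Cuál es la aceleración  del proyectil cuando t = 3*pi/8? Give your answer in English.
Starting from snap s(t) = 1792·cos(4·t), we take 2 antiderivatives. Taking ∫s(t)dt and applying j(0) = 0, we find j(t) = 448·sin(4·t). The integral of jerk, with a(0) = -112, gives acceleration: a(t) = -112·cos(4·t). Using a(t) = -112·cos(4·t) and substituting t = 3*pi/8, we find a = 0.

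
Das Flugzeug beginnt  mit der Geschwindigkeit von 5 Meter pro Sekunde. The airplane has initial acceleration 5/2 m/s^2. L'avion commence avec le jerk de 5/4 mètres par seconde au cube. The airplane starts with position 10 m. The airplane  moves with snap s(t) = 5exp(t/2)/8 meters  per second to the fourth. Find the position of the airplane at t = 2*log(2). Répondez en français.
En partant du snap s(t) = 5·exp(t/2)/8, nous prenons 4 intégrales. En intégrant le snap et en utilisant la condition initiale j(0) = 5/4, nous obtenons j(t) = 5·exp(t/2)/4. La primitive du jerk est l'accélération. En utilisant a(0) = 5/2, nous obtenons a(t) = 5·exp(t/2)/2. En intégrant l'accélération et en utilisant la condition initiale v(0) = 5, nous obtenons v(t) = 5·exp(t/2). En intégrant la vitesse et en utilisant la condition initiale x(0) = 10, nous obtenons x(t) = 10·exp(t/2). Nous avons la position x(t) = 10·exp(t/2). En substituant t = 2*log(2): x(2*log(2)) = 20.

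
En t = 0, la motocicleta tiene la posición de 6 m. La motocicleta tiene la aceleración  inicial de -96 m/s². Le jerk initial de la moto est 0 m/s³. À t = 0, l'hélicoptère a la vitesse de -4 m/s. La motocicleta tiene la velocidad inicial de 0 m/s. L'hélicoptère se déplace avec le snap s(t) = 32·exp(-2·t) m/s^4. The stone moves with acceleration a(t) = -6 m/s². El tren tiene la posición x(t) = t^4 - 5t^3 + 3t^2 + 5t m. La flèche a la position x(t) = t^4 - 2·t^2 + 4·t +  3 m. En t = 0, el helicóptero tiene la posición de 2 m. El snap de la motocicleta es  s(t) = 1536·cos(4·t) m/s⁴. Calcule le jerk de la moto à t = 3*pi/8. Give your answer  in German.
Wir müssen das Integral unserer Gleichung für den Snap s(t) = 1536·cos(4·t) 1-mal finden. Mit ∫s(t)dt und Anwendung von j(0) = 0, finden wir j(t) = 384·sin(4·t). Mit j(t) = 384·sin(4·t) und Einsetzen von t = 3*pi/8, finden wir j = -384.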